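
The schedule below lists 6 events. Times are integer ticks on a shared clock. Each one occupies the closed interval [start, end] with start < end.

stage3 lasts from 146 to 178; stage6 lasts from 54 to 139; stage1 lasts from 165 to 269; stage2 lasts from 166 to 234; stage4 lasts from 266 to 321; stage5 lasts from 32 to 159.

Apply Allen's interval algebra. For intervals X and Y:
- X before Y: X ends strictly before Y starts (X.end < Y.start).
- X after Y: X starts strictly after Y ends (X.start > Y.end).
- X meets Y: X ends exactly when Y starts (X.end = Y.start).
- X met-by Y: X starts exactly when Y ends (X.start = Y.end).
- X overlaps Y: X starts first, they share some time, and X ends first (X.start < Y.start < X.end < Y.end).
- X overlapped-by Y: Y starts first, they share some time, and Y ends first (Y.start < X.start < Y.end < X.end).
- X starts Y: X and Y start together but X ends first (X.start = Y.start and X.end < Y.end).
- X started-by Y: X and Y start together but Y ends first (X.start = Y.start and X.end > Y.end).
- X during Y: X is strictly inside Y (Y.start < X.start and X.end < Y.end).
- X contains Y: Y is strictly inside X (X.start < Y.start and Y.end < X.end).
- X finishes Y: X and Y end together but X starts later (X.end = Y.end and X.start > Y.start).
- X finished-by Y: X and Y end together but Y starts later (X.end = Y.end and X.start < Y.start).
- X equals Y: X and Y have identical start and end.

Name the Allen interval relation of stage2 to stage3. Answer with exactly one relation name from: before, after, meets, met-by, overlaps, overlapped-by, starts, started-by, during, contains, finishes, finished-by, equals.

overlapped-by

stage2 = [166, 234]; stage3 = [146, 178].
Compare endpoints: stage2.start > stage3.start, stage2.start < stage3.end, stage2.end > stage3.start, stage2.end > stage3.end.
That pattern is 'overlapped-by'.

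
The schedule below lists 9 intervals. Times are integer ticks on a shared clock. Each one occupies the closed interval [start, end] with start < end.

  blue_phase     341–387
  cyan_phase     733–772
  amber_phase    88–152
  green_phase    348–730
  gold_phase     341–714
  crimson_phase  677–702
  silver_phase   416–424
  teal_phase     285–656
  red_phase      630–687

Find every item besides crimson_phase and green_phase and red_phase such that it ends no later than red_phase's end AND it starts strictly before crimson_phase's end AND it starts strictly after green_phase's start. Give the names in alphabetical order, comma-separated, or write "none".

Conditions: its end is no later than red_phase's end (X.end <= 687) AND its start is strictly before crimson_phase's end (X.start < 702) AND its start is strictly after green_phase's start (X.start > 348).
amber_phase: end 152 <= 687? ✓; start 88 < 702? ✓; start 88 > 348? ✗ → no.
blue_phase: end 387 <= 687? ✓; start 341 < 702? ✓; start 341 > 348? ✗ → no.
cyan_phase: end 772 <= 687? ✗; start 733 < 702? ✗; start 733 > 348? ✓ → no.
gold_phase: end 714 <= 687? ✗; start 341 < 702? ✓; start 341 > 348? ✗ → no.
silver_phase: end 424 <= 687? ✓; start 416 < 702? ✓; start 416 > 348? ✓ → yes.
teal_phase: end 656 <= 687? ✓; start 285 < 702? ✓; start 285 > 348? ✗ → no.
Result: silver_phase.

silver_phase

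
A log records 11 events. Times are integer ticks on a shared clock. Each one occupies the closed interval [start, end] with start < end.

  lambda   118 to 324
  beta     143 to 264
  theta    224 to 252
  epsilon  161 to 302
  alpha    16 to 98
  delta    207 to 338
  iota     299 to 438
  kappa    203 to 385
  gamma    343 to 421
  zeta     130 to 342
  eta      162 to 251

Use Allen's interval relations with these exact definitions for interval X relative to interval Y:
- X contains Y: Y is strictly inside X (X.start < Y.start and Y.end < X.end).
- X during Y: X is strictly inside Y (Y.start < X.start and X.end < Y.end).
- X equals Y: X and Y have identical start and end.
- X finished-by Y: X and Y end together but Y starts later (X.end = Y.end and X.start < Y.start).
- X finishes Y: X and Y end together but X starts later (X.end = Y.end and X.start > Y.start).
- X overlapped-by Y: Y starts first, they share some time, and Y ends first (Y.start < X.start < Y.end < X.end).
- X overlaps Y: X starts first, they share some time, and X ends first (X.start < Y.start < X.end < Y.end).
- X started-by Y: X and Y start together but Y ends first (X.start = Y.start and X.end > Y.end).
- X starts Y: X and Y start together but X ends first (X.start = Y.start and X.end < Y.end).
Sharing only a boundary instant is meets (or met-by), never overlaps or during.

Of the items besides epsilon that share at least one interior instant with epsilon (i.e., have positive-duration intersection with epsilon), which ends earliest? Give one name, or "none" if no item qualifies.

Target epsilon = [161, 302].
alpha [16, 98] → before → excluded.
beta [143, 264] → overlaps → candidate.
delta [207, 338] → overlapped-by → candidate.
eta [162, 251] → during → candidate.
gamma [343, 421] → after → excluded.
iota [299, 438] → overlapped-by → candidate.
kappa [203, 385] → overlapped-by → candidate.
lambda [118, 324] → contains → candidate.
theta [224, 252] → during → candidate.
zeta [130, 342] → contains → candidate.
Among candidates, earliest end is 251 → eta.

eta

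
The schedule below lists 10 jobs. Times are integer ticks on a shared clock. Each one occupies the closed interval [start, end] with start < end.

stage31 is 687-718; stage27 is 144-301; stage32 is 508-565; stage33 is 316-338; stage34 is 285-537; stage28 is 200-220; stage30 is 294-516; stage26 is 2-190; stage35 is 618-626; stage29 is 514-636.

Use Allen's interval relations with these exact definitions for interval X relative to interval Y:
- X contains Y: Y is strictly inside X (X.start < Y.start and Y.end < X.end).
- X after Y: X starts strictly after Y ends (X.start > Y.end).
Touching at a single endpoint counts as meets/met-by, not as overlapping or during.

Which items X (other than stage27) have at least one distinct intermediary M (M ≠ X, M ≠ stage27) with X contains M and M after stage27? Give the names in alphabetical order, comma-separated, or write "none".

stage29, stage30, stage34

Target stage27 = [144, 301].
Intermediaries M with M after stage27: stage29, stage31, stage32, stage33, stage35.
Via stage29 — items with X contains stage29: none.
Via stage31 — items with X contains stage31: none.
Via stage32 — items with X contains stage32: none.
Via stage33 — items with X contains stage33: stage30, stage34.
Via stage35 — items with X contains stage35: stage29.
Union: stage29, stage30, stage34.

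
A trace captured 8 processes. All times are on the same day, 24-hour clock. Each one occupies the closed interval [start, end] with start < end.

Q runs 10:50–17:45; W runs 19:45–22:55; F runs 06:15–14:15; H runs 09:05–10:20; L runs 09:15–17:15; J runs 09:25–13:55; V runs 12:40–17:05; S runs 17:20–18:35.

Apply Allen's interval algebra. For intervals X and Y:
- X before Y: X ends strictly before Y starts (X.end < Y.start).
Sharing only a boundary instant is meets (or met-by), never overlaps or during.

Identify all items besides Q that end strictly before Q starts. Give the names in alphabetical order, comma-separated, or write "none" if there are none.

Target Q = [10:50, 17:45].
F [06:15, 14:15] → overlaps → no.
H [09:05, 10:20] → before → yes.
J [09:25, 13:55] → overlaps → no.
L [09:15, 17:15] → overlaps → no.
S [17:20, 18:35] → overlapped-by → no.
V [12:40, 17:05] → during → no.
W [19:45, 22:55] → after → no.
Result: H.

H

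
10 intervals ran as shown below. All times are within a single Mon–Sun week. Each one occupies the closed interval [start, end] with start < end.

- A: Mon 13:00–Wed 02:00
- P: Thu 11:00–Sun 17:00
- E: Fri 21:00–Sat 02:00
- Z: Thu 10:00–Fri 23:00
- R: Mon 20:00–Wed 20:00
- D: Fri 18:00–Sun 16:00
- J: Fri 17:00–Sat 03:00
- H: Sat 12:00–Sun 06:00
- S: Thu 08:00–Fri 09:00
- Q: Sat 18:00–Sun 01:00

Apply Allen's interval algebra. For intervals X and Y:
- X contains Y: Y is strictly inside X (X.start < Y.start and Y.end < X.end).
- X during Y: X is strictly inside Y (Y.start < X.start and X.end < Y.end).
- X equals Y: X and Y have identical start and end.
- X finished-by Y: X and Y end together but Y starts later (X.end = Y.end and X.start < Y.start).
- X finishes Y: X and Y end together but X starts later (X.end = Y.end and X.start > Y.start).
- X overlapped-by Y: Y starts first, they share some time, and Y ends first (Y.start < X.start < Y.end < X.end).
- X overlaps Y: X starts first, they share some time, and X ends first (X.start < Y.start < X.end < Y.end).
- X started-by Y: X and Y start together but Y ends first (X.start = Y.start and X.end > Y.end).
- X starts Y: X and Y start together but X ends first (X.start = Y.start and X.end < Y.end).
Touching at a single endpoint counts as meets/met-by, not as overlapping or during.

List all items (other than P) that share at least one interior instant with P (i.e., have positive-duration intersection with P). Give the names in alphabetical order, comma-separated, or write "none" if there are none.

Target P = [Thu 11:00, Sun 17:00].
A [Mon 13:00, Wed 02:00] → before → no.
D [Fri 18:00, Sun 16:00] → during → yes.
E [Fri 21:00, Sat 02:00] → during → yes.
H [Sat 12:00, Sun 06:00] → during → yes.
J [Fri 17:00, Sat 03:00] → during → yes.
Q [Sat 18:00, Sun 01:00] → during → yes.
R [Mon 20:00, Wed 20:00] → before → no.
S [Thu 08:00, Fri 09:00] → overlaps → yes.
Z [Thu 10:00, Fri 23:00] → overlaps → yes.
Result: D, E, H, J, Q, S, Z.

D, E, H, J, Q, S, Z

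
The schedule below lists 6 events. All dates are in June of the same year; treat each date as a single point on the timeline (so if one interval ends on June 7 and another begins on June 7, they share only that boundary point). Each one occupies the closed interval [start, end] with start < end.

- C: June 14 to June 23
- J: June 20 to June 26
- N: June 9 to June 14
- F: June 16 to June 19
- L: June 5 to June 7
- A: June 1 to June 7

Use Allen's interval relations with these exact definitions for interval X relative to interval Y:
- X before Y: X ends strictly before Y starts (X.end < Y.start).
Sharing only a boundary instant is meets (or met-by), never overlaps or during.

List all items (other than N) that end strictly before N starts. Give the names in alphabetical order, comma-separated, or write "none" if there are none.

Target N = [June 9, June 14].
A [June 1, June 7] → before → yes.
C [June 14, June 23] → met-by → no.
F [June 16, June 19] → after → no.
J [June 20, June 26] → after → no.
L [June 5, June 7] → before → yes.
Result: A, L.

A, L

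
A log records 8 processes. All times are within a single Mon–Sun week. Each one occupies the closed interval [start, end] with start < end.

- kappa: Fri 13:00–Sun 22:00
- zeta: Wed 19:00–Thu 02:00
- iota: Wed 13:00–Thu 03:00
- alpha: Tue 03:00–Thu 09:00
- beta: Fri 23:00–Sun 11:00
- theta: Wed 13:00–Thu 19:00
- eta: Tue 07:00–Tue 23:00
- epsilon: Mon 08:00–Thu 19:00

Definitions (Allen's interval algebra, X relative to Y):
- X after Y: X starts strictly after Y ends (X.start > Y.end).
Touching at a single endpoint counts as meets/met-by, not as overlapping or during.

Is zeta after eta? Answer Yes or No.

zeta = [Wed 19:00, Thu 02:00], eta = [Tue 07:00, Tue 23:00].
Actual relation of zeta to eta: after.
Asked whether 'after' holds → Yes.

Yes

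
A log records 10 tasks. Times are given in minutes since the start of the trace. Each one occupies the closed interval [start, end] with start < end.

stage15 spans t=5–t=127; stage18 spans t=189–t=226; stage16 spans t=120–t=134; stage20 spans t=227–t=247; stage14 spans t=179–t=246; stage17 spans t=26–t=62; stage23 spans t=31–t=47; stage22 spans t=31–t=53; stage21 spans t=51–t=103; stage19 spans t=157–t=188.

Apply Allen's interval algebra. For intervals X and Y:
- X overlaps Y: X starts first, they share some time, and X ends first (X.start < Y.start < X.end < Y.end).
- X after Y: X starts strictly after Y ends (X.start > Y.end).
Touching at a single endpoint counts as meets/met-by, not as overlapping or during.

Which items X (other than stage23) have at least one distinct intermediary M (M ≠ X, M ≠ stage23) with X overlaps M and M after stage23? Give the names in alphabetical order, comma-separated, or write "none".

stage14, stage15, stage17, stage19, stage22

Target stage23 = [t=31, t=47].
Intermediaries M with M after stage23: stage14, stage16, stage18, stage19, stage20, stage21.
Via stage14 — items with X overlaps stage14: stage19.
Via stage16 — items with X overlaps stage16: stage15.
Via stage18 — items with X overlaps stage18: none.
Via stage19 — items with X overlaps stage19: none.
Via stage20 — items with X overlaps stage20: stage14.
Via stage21 — items with X overlaps stage21: stage17, stage22.
Union: stage14, stage15, stage17, stage19, stage22.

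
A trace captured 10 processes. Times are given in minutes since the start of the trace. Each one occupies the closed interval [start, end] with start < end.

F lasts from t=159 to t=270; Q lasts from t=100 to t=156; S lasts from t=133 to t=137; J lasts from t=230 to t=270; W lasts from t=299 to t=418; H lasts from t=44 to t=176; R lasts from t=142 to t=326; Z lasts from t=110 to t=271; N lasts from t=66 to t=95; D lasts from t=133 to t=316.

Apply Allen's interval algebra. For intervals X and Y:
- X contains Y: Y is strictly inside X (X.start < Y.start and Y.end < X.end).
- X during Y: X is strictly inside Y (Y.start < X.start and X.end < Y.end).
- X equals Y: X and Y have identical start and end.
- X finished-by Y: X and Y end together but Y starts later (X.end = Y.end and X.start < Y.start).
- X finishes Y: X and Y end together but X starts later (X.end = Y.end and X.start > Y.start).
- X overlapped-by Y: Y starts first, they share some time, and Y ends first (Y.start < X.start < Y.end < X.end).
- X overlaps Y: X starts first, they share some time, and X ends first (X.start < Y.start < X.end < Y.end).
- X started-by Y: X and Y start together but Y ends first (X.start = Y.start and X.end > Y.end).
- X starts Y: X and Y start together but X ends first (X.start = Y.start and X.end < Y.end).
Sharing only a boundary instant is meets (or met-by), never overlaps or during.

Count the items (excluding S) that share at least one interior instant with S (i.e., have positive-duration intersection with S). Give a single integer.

Target S = [t=133, t=137].
D [t=133, t=316] → started-by → counts.
F [t=159, t=270] → after → no.
H [t=44, t=176] → contains → counts.
J [t=230, t=270] → after → no.
N [t=66, t=95] → before → no.
Q [t=100, t=156] → contains → counts.
R [t=142, t=326] → after → no.
W [t=299, t=418] → after → no.
Z [t=110, t=271] → contains → counts.
Total: 4.

4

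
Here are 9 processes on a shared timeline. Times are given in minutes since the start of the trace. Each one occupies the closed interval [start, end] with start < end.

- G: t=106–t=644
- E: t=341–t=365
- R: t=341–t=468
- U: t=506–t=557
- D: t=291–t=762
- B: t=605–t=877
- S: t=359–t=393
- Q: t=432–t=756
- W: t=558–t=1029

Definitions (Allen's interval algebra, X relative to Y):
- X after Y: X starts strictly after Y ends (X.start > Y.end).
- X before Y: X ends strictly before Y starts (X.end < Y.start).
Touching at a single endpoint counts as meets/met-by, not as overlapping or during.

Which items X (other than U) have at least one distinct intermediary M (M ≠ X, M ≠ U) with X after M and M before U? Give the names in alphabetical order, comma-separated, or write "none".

Target U = [t=506, t=557].
Intermediaries M with M before U: E, R, S.
Via E — items with X after E: B, Q, W.
Via R — items with X after R: B, W.
Via S — items with X after S: B, Q, W.
Union: B, Q, W.

B, Q, W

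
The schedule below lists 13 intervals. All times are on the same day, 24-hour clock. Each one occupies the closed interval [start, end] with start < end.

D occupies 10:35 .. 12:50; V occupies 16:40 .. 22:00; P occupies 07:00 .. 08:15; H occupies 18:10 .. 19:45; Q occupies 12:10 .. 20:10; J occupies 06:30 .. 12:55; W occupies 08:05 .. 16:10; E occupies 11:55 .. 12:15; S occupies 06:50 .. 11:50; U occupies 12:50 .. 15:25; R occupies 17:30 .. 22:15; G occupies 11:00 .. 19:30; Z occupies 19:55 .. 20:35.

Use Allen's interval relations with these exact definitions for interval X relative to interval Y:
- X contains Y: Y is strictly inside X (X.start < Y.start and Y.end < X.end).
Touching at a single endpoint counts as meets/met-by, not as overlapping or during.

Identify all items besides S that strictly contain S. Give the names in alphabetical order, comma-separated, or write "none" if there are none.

Target S = [06:50, 11:50].
D [10:35, 12:50] → overlapped-by → no.
E [11:55, 12:15] → after → no.
G [11:00, 19:30] → overlapped-by → no.
H [18:10, 19:45] → after → no.
J [06:30, 12:55] → contains → yes.
P [07:00, 08:15] → during → no.
Q [12:10, 20:10] → after → no.
R [17:30, 22:15] → after → no.
U [12:50, 15:25] → after → no.
V [16:40, 22:00] → after → no.
W [08:05, 16:10] → overlapped-by → no.
Z [19:55, 20:35] → after → no.
Result: J.

J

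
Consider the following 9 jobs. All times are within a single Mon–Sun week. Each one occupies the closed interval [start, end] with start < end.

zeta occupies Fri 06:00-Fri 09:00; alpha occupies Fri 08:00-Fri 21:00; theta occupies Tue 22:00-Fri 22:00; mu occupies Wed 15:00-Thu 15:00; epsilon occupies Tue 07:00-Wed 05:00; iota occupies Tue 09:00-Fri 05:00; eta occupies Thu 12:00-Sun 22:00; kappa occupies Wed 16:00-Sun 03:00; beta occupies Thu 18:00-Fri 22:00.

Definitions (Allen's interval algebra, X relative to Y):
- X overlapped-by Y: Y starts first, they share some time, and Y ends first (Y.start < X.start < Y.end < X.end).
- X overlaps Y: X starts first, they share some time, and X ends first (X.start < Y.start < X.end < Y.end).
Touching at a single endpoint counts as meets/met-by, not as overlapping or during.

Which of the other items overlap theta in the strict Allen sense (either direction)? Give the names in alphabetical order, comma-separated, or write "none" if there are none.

Target theta = [Tue 22:00, Fri 22:00].
alpha [Fri 08:00, Fri 21:00] → during → no.
beta [Thu 18:00, Fri 22:00] → finishes → no.
epsilon [Tue 07:00, Wed 05:00] → overlaps → yes.
eta [Thu 12:00, Sun 22:00] → overlapped-by → yes.
iota [Tue 09:00, Fri 05:00] → overlaps → yes.
kappa [Wed 16:00, Sun 03:00] → overlapped-by → yes.
mu [Wed 15:00, Thu 15:00] → during → no.
zeta [Fri 06:00, Fri 09:00] → during → no.
Result: epsilon, eta, iota, kappa.

epsilon, eta, iota, kappa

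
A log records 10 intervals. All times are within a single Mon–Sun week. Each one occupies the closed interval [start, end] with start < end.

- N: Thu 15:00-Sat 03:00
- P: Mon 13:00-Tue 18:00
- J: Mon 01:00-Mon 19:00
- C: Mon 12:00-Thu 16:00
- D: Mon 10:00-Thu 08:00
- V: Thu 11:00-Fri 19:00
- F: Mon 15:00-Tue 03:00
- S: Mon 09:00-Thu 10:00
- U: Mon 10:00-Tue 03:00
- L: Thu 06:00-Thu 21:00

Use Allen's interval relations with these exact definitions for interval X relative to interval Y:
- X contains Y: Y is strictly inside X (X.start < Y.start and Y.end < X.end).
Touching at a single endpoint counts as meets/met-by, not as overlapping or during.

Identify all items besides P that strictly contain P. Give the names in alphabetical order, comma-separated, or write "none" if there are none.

Target P = [Mon 13:00, Tue 18:00].
C [Mon 12:00, Thu 16:00] → contains → yes.
D [Mon 10:00, Thu 08:00] → contains → yes.
F [Mon 15:00, Tue 03:00] → during → no.
J [Mon 01:00, Mon 19:00] → overlaps → no.
L [Thu 06:00, Thu 21:00] → after → no.
N [Thu 15:00, Sat 03:00] → after → no.
S [Mon 09:00, Thu 10:00] → contains → yes.
U [Mon 10:00, Tue 03:00] → overlaps → no.
V [Thu 11:00, Fri 19:00] → after → no.
Result: C, D, S.

C, D, S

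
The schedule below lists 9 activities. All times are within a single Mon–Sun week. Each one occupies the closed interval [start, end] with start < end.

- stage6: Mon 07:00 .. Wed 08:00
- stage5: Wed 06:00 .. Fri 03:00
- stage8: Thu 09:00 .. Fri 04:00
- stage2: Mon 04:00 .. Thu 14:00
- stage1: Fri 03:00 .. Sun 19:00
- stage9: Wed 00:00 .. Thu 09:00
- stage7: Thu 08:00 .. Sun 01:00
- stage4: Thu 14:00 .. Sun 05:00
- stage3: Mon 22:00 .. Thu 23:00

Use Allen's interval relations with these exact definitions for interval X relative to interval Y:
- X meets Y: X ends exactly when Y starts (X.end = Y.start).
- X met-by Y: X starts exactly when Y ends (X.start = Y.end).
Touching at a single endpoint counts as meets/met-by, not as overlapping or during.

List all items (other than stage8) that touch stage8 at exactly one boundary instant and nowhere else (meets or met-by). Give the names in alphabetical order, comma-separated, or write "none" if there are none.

stage9

Target stage8 = [Thu 09:00, Fri 04:00].
stage1 [Fri 03:00, Sun 19:00] → overlapped-by → no.
stage2 [Mon 04:00, Thu 14:00] → overlaps → no.
stage3 [Mon 22:00, Thu 23:00] → overlaps → no.
stage4 [Thu 14:00, Sun 05:00] → overlapped-by → no.
stage5 [Wed 06:00, Fri 03:00] → overlaps → no.
stage6 [Mon 07:00, Wed 08:00] → before → no.
stage7 [Thu 08:00, Sun 01:00] → contains → no.
stage9 [Wed 00:00, Thu 09:00] → meets → yes.
Result: stage9.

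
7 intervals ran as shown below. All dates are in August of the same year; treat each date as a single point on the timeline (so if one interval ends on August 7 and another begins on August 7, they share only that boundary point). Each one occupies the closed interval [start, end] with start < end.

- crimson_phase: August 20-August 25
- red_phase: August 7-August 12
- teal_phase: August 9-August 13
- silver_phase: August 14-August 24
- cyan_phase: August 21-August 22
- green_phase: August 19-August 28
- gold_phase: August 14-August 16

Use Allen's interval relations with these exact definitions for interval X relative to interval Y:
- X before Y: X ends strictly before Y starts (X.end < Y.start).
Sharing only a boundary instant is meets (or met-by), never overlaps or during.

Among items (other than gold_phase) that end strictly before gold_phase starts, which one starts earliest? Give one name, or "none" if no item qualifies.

Target gold_phase = [August 14, August 16].
crimson_phase [August 20, August 25] → after → excluded.
cyan_phase [August 21, August 22] → after → excluded.
green_phase [August 19, August 28] → after → excluded.
red_phase [August 7, August 12] → before → candidate.
silver_phase [August 14, August 24] → started-by → excluded.
teal_phase [August 9, August 13] → before → candidate.
Among candidates, earliest start is August 7 → red_phase.

red_phase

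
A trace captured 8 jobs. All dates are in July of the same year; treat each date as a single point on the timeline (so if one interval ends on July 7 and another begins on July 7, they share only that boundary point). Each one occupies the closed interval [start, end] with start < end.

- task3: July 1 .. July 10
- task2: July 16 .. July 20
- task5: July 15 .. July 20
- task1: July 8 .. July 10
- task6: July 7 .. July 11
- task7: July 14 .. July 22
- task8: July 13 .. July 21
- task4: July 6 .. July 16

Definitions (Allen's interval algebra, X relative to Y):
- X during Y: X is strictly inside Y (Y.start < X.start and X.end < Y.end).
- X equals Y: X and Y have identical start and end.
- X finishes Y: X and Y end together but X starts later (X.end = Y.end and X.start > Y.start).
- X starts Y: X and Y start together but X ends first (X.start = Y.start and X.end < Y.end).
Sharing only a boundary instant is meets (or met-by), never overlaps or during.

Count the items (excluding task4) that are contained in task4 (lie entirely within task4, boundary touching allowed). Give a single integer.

Target task4 = [July 6, July 16].
task1 [July 8, July 10] → during → counts.
task2 [July 16, July 20] → met-by → no.
task3 [July 1, July 10] → overlaps → no.
task5 [July 15, July 20] → overlapped-by → no.
task6 [July 7, July 11] → during → counts.
task7 [July 14, July 22] → overlapped-by → no.
task8 [July 13, July 21] → overlapped-by → no.
Total: 2.

2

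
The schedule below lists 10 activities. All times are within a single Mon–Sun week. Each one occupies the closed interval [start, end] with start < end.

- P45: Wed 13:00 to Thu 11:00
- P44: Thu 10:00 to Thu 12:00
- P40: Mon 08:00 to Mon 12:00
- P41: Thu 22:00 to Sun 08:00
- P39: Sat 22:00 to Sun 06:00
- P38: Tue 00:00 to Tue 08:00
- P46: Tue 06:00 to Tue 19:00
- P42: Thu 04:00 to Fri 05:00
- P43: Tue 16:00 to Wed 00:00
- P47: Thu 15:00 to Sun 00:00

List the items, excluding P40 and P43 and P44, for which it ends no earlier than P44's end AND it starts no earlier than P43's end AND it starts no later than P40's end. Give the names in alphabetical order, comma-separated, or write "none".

none

Conditions: its end is no earlier than P44's end (X.end >= Thu 12:00) AND its start is no earlier than P43's end (X.start >= Wed 00:00) AND its start is no later than P40's end (X.start <= Mon 12:00).
P38: end Tue 08:00 >= Thu 12:00? ✗; start Tue 00:00 >= Wed 00:00? ✗; start Tue 00:00 <= Mon 12:00? ✗ → no.
P39: end Sun 06:00 >= Thu 12:00? ✓; start Sat 22:00 >= Wed 00:00? ✓; start Sat 22:00 <= Mon 12:00? ✗ → no.
P41: end Sun 08:00 >= Thu 12:00? ✓; start Thu 22:00 >= Wed 00:00? ✓; start Thu 22:00 <= Mon 12:00? ✗ → no.
P42: end Fri 05:00 >= Thu 12:00? ✓; start Thu 04:00 >= Wed 00:00? ✓; start Thu 04:00 <= Mon 12:00? ✗ → no.
P45: end Thu 11:00 >= Thu 12:00? ✗; start Wed 13:00 >= Wed 00:00? ✓; start Wed 13:00 <= Mon 12:00? ✗ → no.
P46: end Tue 19:00 >= Thu 12:00? ✗; start Tue 06:00 >= Wed 00:00? ✗; start Tue 06:00 <= Mon 12:00? ✗ → no.
P47: end Sun 00:00 >= Thu 12:00? ✓; start Thu 15:00 >= Wed 00:00? ✓; start Thu 15:00 <= Mon 12:00? ✗ → no.
Result: none.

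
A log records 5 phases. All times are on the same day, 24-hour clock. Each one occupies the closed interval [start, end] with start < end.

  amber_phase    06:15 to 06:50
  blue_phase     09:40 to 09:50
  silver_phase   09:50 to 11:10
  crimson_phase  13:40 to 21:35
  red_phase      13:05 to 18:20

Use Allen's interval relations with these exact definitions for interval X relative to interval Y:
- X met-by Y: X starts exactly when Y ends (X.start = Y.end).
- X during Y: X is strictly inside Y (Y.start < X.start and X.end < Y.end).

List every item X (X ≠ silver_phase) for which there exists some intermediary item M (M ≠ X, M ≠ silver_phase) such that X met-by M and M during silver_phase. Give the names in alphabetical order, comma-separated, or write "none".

Target silver_phase = [09:50, 11:10].
Intermediaries M with M during silver_phase: none.
Union: none.

none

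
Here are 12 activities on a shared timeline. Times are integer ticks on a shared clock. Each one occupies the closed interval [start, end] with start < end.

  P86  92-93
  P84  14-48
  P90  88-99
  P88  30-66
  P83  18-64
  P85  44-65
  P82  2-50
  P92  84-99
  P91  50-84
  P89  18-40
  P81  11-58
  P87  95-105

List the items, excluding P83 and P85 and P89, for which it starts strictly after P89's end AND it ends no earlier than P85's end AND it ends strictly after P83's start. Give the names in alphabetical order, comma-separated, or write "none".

Conditions: its start is strictly after P89's end (X.start > 40) AND its end is no earlier than P85's end (X.end >= 65) AND its end is strictly after P83's start (X.end > 18).
P81: start 11 > 40? ✗; end 58 >= 65? ✗; end 58 > 18? ✓ → no.
P82: start 2 > 40? ✗; end 50 >= 65? ✗; end 50 > 18? ✓ → no.
P84: start 14 > 40? ✗; end 48 >= 65? ✗; end 48 > 18? ✓ → no.
P86: start 92 > 40? ✓; end 93 >= 65? ✓; end 93 > 18? ✓ → yes.
P87: start 95 > 40? ✓; end 105 >= 65? ✓; end 105 > 18? ✓ → yes.
P88: start 30 > 40? ✗; end 66 >= 65? ✓; end 66 > 18? ✓ → no.
P90: start 88 > 40? ✓; end 99 >= 65? ✓; end 99 > 18? ✓ → yes.
P91: start 50 > 40? ✓; end 84 >= 65? ✓; end 84 > 18? ✓ → yes.
P92: start 84 > 40? ✓; end 99 >= 65? ✓; end 99 > 18? ✓ → yes.
Result: P86, P87, P90, P91, P92.

P86, P87, P90, P91, P92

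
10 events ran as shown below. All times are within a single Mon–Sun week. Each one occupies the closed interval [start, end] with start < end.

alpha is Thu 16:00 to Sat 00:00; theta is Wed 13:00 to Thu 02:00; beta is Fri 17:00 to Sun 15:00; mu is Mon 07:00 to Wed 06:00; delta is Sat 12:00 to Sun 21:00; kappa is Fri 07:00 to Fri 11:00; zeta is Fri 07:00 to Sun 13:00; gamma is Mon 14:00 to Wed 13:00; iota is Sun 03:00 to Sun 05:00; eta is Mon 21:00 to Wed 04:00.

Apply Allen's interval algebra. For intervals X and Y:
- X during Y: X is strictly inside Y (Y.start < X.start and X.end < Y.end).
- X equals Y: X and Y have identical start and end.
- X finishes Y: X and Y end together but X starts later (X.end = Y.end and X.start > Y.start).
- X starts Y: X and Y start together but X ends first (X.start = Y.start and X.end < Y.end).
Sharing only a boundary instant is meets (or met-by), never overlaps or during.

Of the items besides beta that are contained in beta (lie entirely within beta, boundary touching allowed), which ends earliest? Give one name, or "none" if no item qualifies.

Target beta = [Fri 17:00, Sun 15:00].
alpha [Thu 16:00, Sat 00:00] → overlaps → excluded.
delta [Sat 12:00, Sun 21:00] → overlapped-by → excluded.
eta [Mon 21:00, Wed 04:00] → before → excluded.
gamma [Mon 14:00, Wed 13:00] → before → excluded.
iota [Sun 03:00, Sun 05:00] → during → candidate.
kappa [Fri 07:00, Fri 11:00] → before → excluded.
mu [Mon 07:00, Wed 06:00] → before → excluded.
theta [Wed 13:00, Thu 02:00] → before → excluded.
zeta [Fri 07:00, Sun 13:00] → overlaps → excluded.
Among candidates, earliest end is Sun 05:00 → iota.

iota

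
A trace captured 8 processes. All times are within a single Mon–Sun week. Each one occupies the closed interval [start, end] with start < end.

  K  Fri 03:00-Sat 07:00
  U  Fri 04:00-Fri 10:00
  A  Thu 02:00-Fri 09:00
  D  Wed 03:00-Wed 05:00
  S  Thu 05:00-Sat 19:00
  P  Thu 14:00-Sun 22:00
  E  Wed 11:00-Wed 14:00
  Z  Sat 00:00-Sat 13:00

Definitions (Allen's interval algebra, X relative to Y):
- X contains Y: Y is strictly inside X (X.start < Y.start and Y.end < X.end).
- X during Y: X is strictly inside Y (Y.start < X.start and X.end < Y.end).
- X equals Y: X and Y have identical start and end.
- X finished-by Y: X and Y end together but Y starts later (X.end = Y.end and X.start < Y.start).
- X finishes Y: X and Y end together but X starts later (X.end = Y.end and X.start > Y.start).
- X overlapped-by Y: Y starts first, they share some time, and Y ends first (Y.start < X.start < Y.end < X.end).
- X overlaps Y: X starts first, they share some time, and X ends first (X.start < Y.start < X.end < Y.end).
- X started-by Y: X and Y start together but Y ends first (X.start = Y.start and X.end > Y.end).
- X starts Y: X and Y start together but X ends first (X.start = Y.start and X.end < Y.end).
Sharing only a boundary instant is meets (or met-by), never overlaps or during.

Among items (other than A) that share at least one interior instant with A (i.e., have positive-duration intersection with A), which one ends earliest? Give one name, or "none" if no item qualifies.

Target A = [Thu 02:00, Fri 09:00].
D [Wed 03:00, Wed 05:00] → before → excluded.
E [Wed 11:00, Wed 14:00] → before → excluded.
K [Fri 03:00, Sat 07:00] → overlapped-by → candidate.
P [Thu 14:00, Sun 22:00] → overlapped-by → candidate.
S [Thu 05:00, Sat 19:00] → overlapped-by → candidate.
U [Fri 04:00, Fri 10:00] → overlapped-by → candidate.
Z [Sat 00:00, Sat 13:00] → after → excluded.
Among candidates, earliest end is Fri 10:00 → U.

U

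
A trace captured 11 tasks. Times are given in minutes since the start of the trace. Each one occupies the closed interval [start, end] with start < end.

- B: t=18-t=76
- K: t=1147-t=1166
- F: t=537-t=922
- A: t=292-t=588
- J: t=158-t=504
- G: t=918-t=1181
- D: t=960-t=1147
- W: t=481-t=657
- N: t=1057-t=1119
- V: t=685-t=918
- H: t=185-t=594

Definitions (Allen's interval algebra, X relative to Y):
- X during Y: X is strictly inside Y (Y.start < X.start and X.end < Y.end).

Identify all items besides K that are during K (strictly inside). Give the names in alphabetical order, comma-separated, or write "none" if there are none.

Target K = [t=1147, t=1166].
A [t=292, t=588] → before → no.
B [t=18, t=76] → before → no.
D [t=960, t=1147] → meets → no.
F [t=537, t=922] → before → no.
G [t=918, t=1181] → contains → no.
H [t=185, t=594] → before → no.
J [t=158, t=504] → before → no.
N [t=1057, t=1119] → before → no.
V [t=685, t=918] → before → no.
W [t=481, t=657] → before → no.
Result: none.

none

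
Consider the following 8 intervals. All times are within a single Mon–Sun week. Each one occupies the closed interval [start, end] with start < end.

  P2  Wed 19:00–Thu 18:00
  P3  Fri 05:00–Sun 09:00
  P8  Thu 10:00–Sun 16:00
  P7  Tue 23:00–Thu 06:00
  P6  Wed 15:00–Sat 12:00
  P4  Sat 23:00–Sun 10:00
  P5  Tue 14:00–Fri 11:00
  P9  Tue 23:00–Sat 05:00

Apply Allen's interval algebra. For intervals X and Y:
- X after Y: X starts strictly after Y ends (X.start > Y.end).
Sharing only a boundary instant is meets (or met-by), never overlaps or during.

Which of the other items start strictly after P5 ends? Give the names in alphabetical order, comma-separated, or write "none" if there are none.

Target P5 = [Tue 14:00, Fri 11:00].
P2 [Wed 19:00, Thu 18:00] → during → no.
P3 [Fri 05:00, Sun 09:00] → overlapped-by → no.
P4 [Sat 23:00, Sun 10:00] → after → yes.
P6 [Wed 15:00, Sat 12:00] → overlapped-by → no.
P7 [Tue 23:00, Thu 06:00] → during → no.
P8 [Thu 10:00, Sun 16:00] → overlapped-by → no.
P9 [Tue 23:00, Sat 05:00] → overlapped-by → no.
Result: P4.

P4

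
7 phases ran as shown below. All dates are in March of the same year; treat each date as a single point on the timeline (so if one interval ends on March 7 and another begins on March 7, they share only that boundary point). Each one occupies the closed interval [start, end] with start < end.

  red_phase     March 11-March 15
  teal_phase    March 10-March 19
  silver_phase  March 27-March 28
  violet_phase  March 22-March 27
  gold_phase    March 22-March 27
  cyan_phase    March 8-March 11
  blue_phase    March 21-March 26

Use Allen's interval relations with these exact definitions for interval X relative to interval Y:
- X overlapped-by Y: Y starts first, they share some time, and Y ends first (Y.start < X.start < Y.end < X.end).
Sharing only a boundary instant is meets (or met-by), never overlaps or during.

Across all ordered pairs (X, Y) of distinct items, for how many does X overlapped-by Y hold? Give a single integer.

3

Checking all 42 ordered pairs for relation 'overlapped-by'; matching pairs in alphabetical order:
(gold_phase, blue_phase): gold_phase overlapped-by blue_phase ✓
(teal_phase, cyan_phase): teal_phase overlapped-by cyan_phase ✓
(violet_phase, blue_phase): violet_phase overlapped-by blue_phase ✓
Count: 3.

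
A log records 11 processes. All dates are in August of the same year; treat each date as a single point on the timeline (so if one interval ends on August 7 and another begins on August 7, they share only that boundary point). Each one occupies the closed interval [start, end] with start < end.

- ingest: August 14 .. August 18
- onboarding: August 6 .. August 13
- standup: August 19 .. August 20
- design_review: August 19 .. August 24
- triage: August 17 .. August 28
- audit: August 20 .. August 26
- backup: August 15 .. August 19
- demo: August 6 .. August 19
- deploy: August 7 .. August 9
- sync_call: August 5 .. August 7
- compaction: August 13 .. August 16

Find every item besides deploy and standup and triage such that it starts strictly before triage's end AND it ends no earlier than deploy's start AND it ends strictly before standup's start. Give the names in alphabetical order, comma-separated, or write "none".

Conditions: its start is strictly before triage's end (X.start < August 28) AND its end is no earlier than deploy's start (X.end >= August 7) AND its end is strictly before standup's start (X.end < August 19).
audit: start August 20 < August 28? ✓; end August 26 >= August 7? ✓; end August 26 < August 19? ✗ → no.
backup: start August 15 < August 28? ✓; end August 19 >= August 7? ✓; end August 19 < August 19? ✗ → no.
compaction: start August 13 < August 28? ✓; end August 16 >= August 7? ✓; end August 16 < August 19? ✓ → yes.
demo: start August 6 < August 28? ✓; end August 19 >= August 7? ✓; end August 19 < August 19? ✗ → no.
design_review: start August 19 < August 28? ✓; end August 24 >= August 7? ✓; end August 24 < August 19? ✗ → no.
ingest: start August 14 < August 28? ✓; end August 18 >= August 7? ✓; end August 18 < August 19? ✓ → yes.
onboarding: start August 6 < August 28? ✓; end August 13 >= August 7? ✓; end August 13 < August 19? ✓ → yes.
sync_call: start August 5 < August 28? ✓; end August 7 >= August 7? ✓; end August 7 < August 19? ✓ → yes.
Result: compaction, ingest, onboarding, sync_call.

compaction, ingest, onboarding, sync_call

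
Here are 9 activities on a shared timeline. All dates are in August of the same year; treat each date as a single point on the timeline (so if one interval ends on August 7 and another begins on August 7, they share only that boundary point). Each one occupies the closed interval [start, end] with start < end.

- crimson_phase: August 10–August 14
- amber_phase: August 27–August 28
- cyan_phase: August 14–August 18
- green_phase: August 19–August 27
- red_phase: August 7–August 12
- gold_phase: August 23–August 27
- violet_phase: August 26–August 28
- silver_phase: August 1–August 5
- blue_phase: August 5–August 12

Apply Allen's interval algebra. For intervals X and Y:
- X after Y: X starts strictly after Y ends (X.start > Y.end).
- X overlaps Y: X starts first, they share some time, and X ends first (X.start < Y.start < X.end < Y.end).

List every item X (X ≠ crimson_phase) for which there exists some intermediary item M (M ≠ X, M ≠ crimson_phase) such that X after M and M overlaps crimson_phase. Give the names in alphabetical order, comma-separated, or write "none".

amber_phase, cyan_phase, gold_phase, green_phase, violet_phase

Target crimson_phase = [August 10, August 14].
Intermediaries M with M overlaps crimson_phase: blue_phase, red_phase.
Via blue_phase — items with X after blue_phase: amber_phase, cyan_phase, gold_phase, green_phase, violet_phase.
Via red_phase — items with X after red_phase: amber_phase, cyan_phase, gold_phase, green_phase, violet_phase.
Union: amber_phase, cyan_phase, gold_phase, green_phase, violet_phase.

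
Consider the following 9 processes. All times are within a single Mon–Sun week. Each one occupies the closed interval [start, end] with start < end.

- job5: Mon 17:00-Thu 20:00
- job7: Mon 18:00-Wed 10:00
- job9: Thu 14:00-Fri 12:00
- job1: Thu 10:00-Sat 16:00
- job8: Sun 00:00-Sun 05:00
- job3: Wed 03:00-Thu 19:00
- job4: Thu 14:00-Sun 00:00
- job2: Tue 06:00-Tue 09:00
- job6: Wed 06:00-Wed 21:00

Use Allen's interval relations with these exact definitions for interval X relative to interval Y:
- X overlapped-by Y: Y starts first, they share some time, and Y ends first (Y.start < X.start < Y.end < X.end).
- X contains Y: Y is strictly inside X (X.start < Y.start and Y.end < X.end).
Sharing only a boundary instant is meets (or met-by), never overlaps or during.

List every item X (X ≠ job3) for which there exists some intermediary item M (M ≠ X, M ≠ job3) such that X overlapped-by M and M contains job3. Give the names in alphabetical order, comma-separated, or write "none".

Target job3 = [Wed 03:00, Thu 19:00].
Intermediaries M with M contains job3: job5.
Via job5 — items with X overlapped-by job5: job1, job4, job9.
Union: job1, job4, job9.

job1, job4, job9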